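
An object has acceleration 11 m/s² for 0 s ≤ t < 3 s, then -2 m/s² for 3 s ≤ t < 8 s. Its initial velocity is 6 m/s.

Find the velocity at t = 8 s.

29 m/s

Δv equals the area under the a-t graph; then v = v₀ + Δv.
0–3 s: 11 × 3 = 33 m/s
3–8 s: -2 × 5 = -10 m/s
Δv = 23 m/s, so v(8) = 6 + (23) = 29 m/s.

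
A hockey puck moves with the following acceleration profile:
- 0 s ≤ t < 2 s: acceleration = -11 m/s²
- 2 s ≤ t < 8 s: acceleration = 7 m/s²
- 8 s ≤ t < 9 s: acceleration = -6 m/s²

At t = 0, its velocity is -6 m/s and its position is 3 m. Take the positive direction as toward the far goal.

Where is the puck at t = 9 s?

-62 m

On each constant-a segment, Δv = aΔt and Δx = v₀Δt + ½aΔt²; chain segment to segment.
0–2 s: v starts -6 m/s; Δx = -6·2 + ½·-11·2² = -34 m; v ends -28 m/s.
2–8 s: v starts -28 m/s; Δx = -28·6 + ½·7·6² = -42 m; v ends 14 m/s.
8–9 s: v starts 14 m/s; Δx = 14·1 + ½·-6·1² = 11 m; v ends 8 m/s.
x(9) = 3 + Σ Δx = -62 m.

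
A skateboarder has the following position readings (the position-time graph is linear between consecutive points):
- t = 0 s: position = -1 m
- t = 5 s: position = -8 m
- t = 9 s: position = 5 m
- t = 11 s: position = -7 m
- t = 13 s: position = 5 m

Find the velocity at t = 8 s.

3.25 m/s

Velocity is the slope of the x-t graph on 5–9 s: (5 − -8)/(9 − 5) = 3.25 m/s.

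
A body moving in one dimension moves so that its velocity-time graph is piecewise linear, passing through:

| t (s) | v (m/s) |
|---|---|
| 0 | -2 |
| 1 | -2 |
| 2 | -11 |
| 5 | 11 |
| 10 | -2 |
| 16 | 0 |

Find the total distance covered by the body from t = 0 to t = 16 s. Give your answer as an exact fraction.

1431/26 m

Total distance travelled is ∫|v| dt — sum the magnitudes of each area piece.
0–1 s: |-2| × 1 = 2 m
1–2 s: |½(-2 + -11)(1)| = 6.5 m
2–5 s: v = 0 at t = 3.5 s; triangle areas 8.25 + 8.25 = 16.5 m
5–10 s: v = 0 at t = 120/13 s; triangle areas 605/26 + 10/13 = 625/26 m
10–16 s: |½(-2 + 0)(6)| = 6 m
Total distance = 1431/26 m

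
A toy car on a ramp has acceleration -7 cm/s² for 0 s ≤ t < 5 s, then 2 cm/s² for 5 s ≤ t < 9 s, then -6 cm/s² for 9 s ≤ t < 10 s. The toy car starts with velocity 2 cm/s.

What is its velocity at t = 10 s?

-31 cm/s

Δv equals the area under the a-t graph; then v = v₀ + Δv.
0–5 s: -7 × 5 = -35 cm/s
5–9 s: 2 × 4 = 8 cm/s
9–10 s: -6 × 1 = -6 cm/s
Δv = -33 cm/s, so v(10) = 2 + (-33) = -31 cm/s.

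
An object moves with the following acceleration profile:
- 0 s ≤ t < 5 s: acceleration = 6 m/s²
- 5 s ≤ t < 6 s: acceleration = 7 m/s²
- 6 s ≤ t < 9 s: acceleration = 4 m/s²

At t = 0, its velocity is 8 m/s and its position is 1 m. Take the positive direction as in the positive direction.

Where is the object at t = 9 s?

On each constant-a segment, Δv = aΔt and Δx = v₀Δt + ½aΔt²; chain segment to segment.
0–5 s: v starts 8 m/s; Δx = 8·5 + ½·6·5² = 115 m; v ends 38 m/s.
5–6 s: v starts 38 m/s; Δx = 38·1 + ½·7·1² = 41.5 m; v ends 45 m/s.
6–9 s: v starts 45 m/s; Δx = 45·3 + ½·4·3² = 153 m; v ends 57 m/s.
x(9) = 1 + Σ Δx = 310.5 m.

310.5 m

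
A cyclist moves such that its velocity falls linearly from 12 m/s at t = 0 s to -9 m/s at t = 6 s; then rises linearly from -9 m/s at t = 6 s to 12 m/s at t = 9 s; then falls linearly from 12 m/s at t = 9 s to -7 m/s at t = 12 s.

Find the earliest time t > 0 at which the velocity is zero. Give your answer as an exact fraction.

t = 24/7 s

v changes sign on 0–6 s (from 12 to -9); the graph is linear there, so v = 0 at t = 0 + (-12)·(6 − 0)/(-9 − 12) = 24/7 s.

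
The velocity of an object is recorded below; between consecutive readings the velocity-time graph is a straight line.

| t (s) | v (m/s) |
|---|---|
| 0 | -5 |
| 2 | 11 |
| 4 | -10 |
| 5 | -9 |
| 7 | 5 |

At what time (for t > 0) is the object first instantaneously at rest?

v changes sign on 0–2 s (from -5 to 11); the graph is linear there, so v = 0 at t = 0 + (5)·(2 − 0)/(11 − -5) = 0.625 s.

t = 0.625 s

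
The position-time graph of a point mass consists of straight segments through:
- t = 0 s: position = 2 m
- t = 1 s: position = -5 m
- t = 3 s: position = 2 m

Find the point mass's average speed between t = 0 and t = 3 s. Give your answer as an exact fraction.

14/3 m/s

Average speed = (total path length)/(elapsed time); on a piecewise-linear x-t graph the path length is Σ|Δx|.
0–1 s: |Δx| = |-5 − 2| = 7 m
1–3 s: |Δx| = |2 − -5| = 7 m
Total path = 14 m; average speed = 14/3 = 14/3 m/s.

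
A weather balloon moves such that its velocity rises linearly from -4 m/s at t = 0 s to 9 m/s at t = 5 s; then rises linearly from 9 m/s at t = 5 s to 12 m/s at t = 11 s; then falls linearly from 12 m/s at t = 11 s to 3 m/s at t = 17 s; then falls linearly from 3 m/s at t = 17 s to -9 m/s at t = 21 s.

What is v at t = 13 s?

9 m/s

On 11–17 s the graph is linear from 12 to 3 m/s: v(13) = 12 + (3 − 12)·(13 − 11)/(17 − 11) = 9 m/s.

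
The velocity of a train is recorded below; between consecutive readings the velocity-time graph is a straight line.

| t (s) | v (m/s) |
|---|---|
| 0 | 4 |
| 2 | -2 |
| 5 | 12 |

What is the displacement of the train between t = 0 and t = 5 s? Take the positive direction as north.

17 m

Net displacement equals the area under the velocity-time graph (areas below the axis count negative).
0–2 s: ½(4 + -2)(2) = 2 m
2–5 s: ½(-2 + 12)(3) = 15 m
Net displacement = 17 m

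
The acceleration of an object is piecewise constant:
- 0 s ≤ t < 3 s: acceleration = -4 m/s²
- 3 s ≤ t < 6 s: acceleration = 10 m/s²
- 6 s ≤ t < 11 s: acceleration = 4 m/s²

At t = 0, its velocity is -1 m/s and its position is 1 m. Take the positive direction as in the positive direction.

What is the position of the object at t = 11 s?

121 m

On each constant-a segment, Δv = aΔt and Δx = v₀Δt + ½aΔt²; chain segment to segment.
0–3 s: v starts -1 m/s; Δx = -1·3 + ½·-4·3² = -21 m; v ends -13 m/s.
3–6 s: v starts -13 m/s; Δx = -13·3 + ½·10·3² = 6 m; v ends 17 m/s.
6–11 s: v starts 17 m/s; Δx = 17·5 + ½·4·5² = 135 m; v ends 37 m/s.
x(11) = 1 + Σ Δx = 121 m.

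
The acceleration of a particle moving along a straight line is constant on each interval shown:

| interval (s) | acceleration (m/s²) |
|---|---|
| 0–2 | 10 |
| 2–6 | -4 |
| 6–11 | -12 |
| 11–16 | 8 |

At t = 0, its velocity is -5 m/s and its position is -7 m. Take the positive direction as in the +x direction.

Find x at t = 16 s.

On each constant-a segment, Δv = aΔt and Δx = v₀Δt + ½aΔt²; chain segment to segment.
0–2 s: v starts -5 m/s; Δx = -5·2 + ½·10·2² = 10 m; v ends 15 m/s.
2–6 s: v starts 15 m/s; Δx = 15·4 + ½·-4·4² = 28 m; v ends -1 m/s.
6–11 s: v starts -1 m/s; Δx = -1·5 + ½·-12·5² = -155 m; v ends -61 m/s.
11–16 s: v starts -61 m/s; Δx = -61·5 + ½·8·5² = -205 m; v ends -21 m/s.
x(16) = -7 + Σ Δx = -329 m.

-329 m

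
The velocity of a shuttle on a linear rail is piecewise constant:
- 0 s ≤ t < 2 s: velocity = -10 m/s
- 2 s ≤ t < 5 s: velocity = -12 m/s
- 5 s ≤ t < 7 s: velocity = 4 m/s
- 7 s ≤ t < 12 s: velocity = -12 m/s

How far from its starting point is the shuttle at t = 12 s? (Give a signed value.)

-108 m

Displacement is the signed area under the v-t curve.
0–2 s: -10 × 2 = -20 m
2–5 s: -12 × 3 = -36 m
5–7 s: 4 × 2 = 8 m
7–12 s: -12 × 5 = -60 m
Net displacement = -108 m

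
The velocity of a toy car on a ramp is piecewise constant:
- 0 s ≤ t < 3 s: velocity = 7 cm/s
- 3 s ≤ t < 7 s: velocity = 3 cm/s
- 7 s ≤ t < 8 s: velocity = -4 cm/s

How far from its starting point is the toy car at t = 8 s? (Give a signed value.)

29 cm

Net displacement equals the area under the velocity-time graph (areas below the axis count negative).
0–3 s: 7 × 3 = 21 cm
3–7 s: 3 × 4 = 12 cm
7–8 s: -4 × 1 = -4 cm
Net displacement = 29 cm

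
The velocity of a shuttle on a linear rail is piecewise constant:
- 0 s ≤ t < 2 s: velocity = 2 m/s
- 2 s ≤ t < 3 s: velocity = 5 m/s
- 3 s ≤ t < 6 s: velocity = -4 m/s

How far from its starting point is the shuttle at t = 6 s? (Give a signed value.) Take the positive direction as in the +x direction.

Displacement is the signed area under the v-t curve.
0–2 s: 2 × 2 = 4 m
2–3 s: 5 × 1 = 5 m
3–6 s: -4 × 3 = -12 m
Net displacement = -3 m

-3 m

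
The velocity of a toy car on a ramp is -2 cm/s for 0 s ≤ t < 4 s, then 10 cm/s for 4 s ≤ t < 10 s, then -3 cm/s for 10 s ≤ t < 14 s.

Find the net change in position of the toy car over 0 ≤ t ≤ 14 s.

40 cm

Net displacement equals the area under the velocity-time graph (areas below the axis count negative).
0–4 s: -2 × 4 = -8 cm
4–10 s: 10 × 6 = 60 cm
10–14 s: -3 × 4 = -12 cm
Net displacement = 40 cm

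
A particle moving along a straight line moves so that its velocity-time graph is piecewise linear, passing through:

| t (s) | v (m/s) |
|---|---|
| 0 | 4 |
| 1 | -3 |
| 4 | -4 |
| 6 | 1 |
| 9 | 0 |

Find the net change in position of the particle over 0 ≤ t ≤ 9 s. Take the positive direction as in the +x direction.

Displacement is the signed area under the v-t curve.
0–1 s: ½(4 + -3)(1) = 0.5 m
1–4 s: ½(-3 + -4)(3) = -10.5 m
4–6 s: ½(-4 + 1)(2) = -3 m
6–9 s: ½(1 + 0)(3) = 1.5 m
Net displacement = -11.5 m

-11.5 m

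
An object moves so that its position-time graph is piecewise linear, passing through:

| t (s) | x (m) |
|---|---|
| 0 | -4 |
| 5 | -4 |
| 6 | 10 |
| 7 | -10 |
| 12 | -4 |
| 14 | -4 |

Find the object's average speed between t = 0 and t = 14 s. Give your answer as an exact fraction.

Average speed = (total path length)/(elapsed time); on a piecewise-linear x-t graph the path length is Σ|Δx|.
0–5 s: |Δx| = |-4 − -4| = 0 m
5–6 s: |Δx| = |10 − -4| = 14 m
6–7 s: |Δx| = |-10 − 10| = 20 m
7–12 s: |Δx| = |-4 − -10| = 6 m
12–14 s: |Δx| = |-4 − -4| = 0 m
Total path = 40 m; average speed = 40/14 = 20/7 m/s.

20/7 m/s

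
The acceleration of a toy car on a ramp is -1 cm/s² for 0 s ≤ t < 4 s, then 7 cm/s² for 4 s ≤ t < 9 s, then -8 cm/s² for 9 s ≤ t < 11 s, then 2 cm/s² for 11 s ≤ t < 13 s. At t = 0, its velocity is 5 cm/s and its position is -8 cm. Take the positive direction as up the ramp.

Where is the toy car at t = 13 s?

On each constant-a segment, Δv = aΔt and Δx = v₀Δt + ½aΔt²; chain segment to segment.
0–4 s: v starts 5 cm/s; Δx = 5·4 + ½·-1·4² = 12 cm; v ends 1 cm/s.
4–9 s: v starts 1 cm/s; Δx = 1·5 + ½·7·5² = 92.5 cm; v ends 36 cm/s.
9–11 s: v starts 36 cm/s; Δx = 36·2 + ½·-8·2² = 56 cm; v ends 20 cm/s.
11–13 s: v starts 20 cm/s; Δx = 20·2 + ½·2·2² = 44 cm; v ends 24 cm/s.
x(13) = -8 + Σ Δx = 196.5 cm.

196.5 cm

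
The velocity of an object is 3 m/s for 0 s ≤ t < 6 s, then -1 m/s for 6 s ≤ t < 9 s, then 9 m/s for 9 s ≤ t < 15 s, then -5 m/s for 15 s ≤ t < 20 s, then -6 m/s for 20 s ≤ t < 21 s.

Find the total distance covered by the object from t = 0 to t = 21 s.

Distance (not displacement) is the total path length: add the absolute areas under v-t.
0–6 s: |3| × 6 = 18 m
6–9 s: |-1| × 3 = 3 m
9–15 s: |9| × 6 = 54 m
15–20 s: |-5| × 5 = 25 m
20–21 s: |-6| × 1 = 6 m
Total distance = 106 m

106 m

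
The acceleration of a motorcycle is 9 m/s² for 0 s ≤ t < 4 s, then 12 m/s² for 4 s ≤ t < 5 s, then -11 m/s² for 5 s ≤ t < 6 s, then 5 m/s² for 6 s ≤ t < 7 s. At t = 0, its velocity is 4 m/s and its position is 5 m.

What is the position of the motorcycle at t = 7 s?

229 m

On each constant-a segment, Δv = aΔt and Δx = v₀Δt + ½aΔt²; chain segment to segment.
0–4 s: v starts 4 m/s; Δx = 4·4 + ½·9·4² = 88 m; v ends 40 m/s.
4–5 s: v starts 40 m/s; Δx = 40·1 + ½·12·1² = 46 m; v ends 52 m/s.
5–6 s: v starts 52 m/s; Δx = 52·1 + ½·-11·1² = 46.5 m; v ends 41 m/s.
6–7 s: v starts 41 m/s; Δx = 41·1 + ½·5·1² = 43.5 m; v ends 46 m/s.
x(7) = 5 + Σ Δx = 229 m.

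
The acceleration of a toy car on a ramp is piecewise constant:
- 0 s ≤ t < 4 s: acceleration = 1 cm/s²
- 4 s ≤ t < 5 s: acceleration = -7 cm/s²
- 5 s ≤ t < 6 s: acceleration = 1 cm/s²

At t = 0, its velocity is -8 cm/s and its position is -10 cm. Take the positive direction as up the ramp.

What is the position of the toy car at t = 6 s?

-52 cm

On each constant-a segment, Δv = aΔt and Δx = v₀Δt + ½aΔt²; chain segment to segment.
0–4 s: v starts -8 cm/s; Δx = -8·4 + ½·1·4² = -24 cm; v ends -4 cm/s.
4–5 s: v starts -4 cm/s; Δx = -4·1 + ½·-7·1² = -7.5 cm; v ends -11 cm/s.
5–6 s: v starts -11 cm/s; Δx = -11·1 + ½·1·1² = -10.5 cm; v ends -10 cm/s.
x(6) = -10 + Σ Δx = -52 cm.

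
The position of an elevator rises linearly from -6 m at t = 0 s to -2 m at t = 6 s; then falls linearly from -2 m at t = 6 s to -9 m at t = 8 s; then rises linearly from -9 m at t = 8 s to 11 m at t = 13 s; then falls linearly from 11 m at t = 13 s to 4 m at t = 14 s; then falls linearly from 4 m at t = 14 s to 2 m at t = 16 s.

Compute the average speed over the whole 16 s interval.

2.5 m/s

Average speed = (total path length)/(elapsed time); on a piecewise-linear x-t graph the path length is Σ|Δx|.
0–6 s: |Δx| = |-2 − -6| = 4 m
6–8 s: |Δx| = |-9 − -2| = 7 m
8–13 s: |Δx| = |11 − -9| = 20 m
13–14 s: |Δx| = |4 − 11| = 7 m
14–16 s: |Δx| = |2 − 4| = 2 m
Total path = 40 m; average speed = 40/16 = 2.5 m/s.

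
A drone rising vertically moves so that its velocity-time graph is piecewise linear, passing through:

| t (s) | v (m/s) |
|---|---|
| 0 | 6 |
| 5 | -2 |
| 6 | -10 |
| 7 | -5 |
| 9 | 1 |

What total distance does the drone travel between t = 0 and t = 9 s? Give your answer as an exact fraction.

91/3 m

Distance (not displacement) is the total path length: add the absolute areas under v-t.
0–5 s: v = 0 at t = 3.75 s; triangle areas 11.25 + 1.25 = 12.5 m
5–6 s: |½(-2 + -10)(1)| = 6 m
6–7 s: |½(-10 + -5)(1)| = 7.5 m
7–9 s: v = 0 at t = 26/3 s; triangle areas 25/6 + 1/6 = 13/3 m
Total distance = 91/3 m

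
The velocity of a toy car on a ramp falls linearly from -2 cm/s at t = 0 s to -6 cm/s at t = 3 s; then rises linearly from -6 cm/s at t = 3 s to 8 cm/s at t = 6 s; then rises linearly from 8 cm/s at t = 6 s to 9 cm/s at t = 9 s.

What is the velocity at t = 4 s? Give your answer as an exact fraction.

On 3–6 s the graph is linear from -6 to 8 cm/s: v(4) = -6 + (8 − -6)·(4 − 3)/(6 − 3) = -4/3 cm/s.

-4/3 cm/s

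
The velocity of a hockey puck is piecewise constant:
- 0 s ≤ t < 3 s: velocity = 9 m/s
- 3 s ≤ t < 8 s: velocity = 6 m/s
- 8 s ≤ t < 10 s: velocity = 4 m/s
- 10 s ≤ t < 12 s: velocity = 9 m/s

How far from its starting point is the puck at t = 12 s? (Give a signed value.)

Net displacement equals the area under the velocity-time graph (areas below the axis count negative).
0–3 s: 9 × 3 = 27 m
3–8 s: 6 × 5 = 30 m
8–10 s: 4 × 2 = 8 m
10–12 s: 9 × 2 = 18 m
Net displacement = 83 m

83 m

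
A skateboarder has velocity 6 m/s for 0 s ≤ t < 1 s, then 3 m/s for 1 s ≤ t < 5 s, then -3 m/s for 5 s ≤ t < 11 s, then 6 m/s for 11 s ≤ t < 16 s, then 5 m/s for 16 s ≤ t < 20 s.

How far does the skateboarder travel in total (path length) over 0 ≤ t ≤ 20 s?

86 m

Total distance travelled is ∫|v| dt — sum the magnitudes of each area piece.
0–1 s: |6| × 1 = 6 m
1–5 s: |3| × 4 = 12 m
5–11 s: |-3| × 6 = 18 m
11–16 s: |6| × 5 = 30 m
16–20 s: |5| × 4 = 20 m
Total distance = 86 m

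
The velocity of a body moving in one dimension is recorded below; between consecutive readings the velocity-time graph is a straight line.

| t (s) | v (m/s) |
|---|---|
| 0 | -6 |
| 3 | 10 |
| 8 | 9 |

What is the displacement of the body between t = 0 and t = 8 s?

Displacement is the signed area under the v-t curve.
0–3 s: ½(-6 + 10)(3) = 6 m
3–8 s: ½(10 + 9)(5) = 47.5 m
Net displacement = 53.5 m

53.5 m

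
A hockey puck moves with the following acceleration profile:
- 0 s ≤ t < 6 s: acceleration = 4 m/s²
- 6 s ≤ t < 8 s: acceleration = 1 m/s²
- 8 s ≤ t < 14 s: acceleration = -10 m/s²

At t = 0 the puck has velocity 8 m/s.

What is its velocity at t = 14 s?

-26 m/s

Δv equals the area under the a-t graph; then v = v₀ + Δv.
0–6 s: 4 × 6 = 24 m/s
6–8 s: 1 × 2 = 2 m/s
8–14 s: -10 × 6 = -60 m/s
Δv = -34 m/s, so v(14) = 8 + (-34) = -26 m/s.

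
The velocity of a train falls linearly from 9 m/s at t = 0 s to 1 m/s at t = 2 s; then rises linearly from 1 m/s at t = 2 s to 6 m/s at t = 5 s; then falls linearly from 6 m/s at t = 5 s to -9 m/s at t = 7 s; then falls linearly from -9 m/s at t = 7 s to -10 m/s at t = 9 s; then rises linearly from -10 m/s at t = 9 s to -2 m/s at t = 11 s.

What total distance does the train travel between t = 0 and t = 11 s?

59.3 m

Distance (not displacement) is the total path length: add the absolute areas under v-t.
0–2 s: |½(9 + 1)(2)| = 10 m
2–5 s: |½(1 + 6)(3)| = 10.5 m
5–7 s: v = 0 at t = 5.8 s; triangle areas 2.4 + 5.4 = 7.8 m
7–9 s: |½(-9 + -10)(2)| = 19 m
9–11 s: |½(-10 + -2)(2)| = 12 m
Total distance = 59.3 m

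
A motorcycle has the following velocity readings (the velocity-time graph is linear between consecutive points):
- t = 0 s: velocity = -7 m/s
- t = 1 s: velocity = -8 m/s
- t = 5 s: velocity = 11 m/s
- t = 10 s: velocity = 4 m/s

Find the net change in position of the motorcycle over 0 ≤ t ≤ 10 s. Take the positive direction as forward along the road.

Net displacement equals the area under the velocity-time graph (areas below the axis count negative).
0–1 s: ½(-7 + -8)(1) = -7.5 m
1–5 s: ½(-8 + 11)(4) = 6 m
5–10 s: ½(11 + 4)(5) = 37.5 m
Net displacement = 36 m

36 m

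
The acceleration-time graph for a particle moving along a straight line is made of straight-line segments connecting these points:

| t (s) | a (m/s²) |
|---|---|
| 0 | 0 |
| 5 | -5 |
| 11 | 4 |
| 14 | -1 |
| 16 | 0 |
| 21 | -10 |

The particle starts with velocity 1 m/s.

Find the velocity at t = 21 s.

-36 m/s

Δv equals the area under the a-t graph; then v = v₀ + Δv.
0–5 s: ½(0 + -5)(5) = -12.5 m/s
5–11 s: ½(-5 + 4)(6) = -3 m/s
11–14 s: ½(4 + -1)(3) = 4.5 m/s
14–16 s: ½(-1 + 0)(2) = -1 m/s
16–21 s: ½(0 + -10)(5) = -25 m/s
Δv = -37 m/s, so v(21) = 1 + (-37) = -36 m/s.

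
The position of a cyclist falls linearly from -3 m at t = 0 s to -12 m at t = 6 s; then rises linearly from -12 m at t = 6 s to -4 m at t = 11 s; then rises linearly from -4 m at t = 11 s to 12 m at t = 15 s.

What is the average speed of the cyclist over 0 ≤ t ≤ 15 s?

Average speed = (total path length)/(elapsed time); on a piecewise-linear x-t graph the path length is Σ|Δx|.
0–6 s: |Δx| = |-12 − -3| = 9 m
6–11 s: |Δx| = |-4 − -12| = 8 m
11–15 s: |Δx| = |12 − -4| = 16 m
Total path = 33 m; average speed = 33/15 = 2.2 m/s.

2.2 m/s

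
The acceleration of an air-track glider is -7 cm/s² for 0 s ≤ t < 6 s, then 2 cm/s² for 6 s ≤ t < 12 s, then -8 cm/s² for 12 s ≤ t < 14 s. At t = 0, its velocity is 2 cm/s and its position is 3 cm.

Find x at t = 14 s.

-387 cm

On each constant-a segment, Δv = aΔt and Δx = v₀Δt + ½aΔt²; chain segment to segment.
0–6 s: v starts 2 cm/s; Δx = 2·6 + ½·-7·6² = -114 cm; v ends -40 cm/s.
6–12 s: v starts -40 cm/s; Δx = -40·6 + ½·2·6² = -204 cm; v ends -28 cm/s.
12–14 s: v starts -28 cm/s; Δx = -28·2 + ½·-8·2² = -72 cm; v ends -44 cm/s.
x(14) = 3 + Σ Δx = -387 cm.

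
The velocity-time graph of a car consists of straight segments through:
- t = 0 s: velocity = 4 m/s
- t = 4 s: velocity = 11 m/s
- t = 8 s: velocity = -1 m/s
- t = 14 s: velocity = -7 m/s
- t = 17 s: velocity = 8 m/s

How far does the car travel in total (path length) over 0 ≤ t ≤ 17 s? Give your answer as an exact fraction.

2569/30 m

Distance (not displacement) is the total path length: add the absolute areas under v-t.
0–4 s: |½(4 + 11)(4)| = 30 m
4–8 s: v = 0 at t = 23/3 s; triangle areas 121/6 + 1/6 = 61/3 m
8–14 s: |½(-1 + -7)(6)| = 24 m
14–17 s: v = 0 at t = 15.4 s; triangle areas 4.9 + 6.4 = 11.3 m
Total distance = 2569/30 m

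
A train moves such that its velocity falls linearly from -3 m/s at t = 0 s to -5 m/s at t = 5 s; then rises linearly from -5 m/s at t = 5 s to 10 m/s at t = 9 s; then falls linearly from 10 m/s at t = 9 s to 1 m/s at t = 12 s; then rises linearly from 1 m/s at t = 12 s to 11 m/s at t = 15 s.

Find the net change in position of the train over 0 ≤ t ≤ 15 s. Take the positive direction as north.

Net displacement equals the area under the velocity-time graph (areas below the axis count negative).
0–5 s: ½(-3 + -5)(5) = -20 m
5–9 s: ½(-5 + 10)(4) = 10 m
9–12 s: ½(10 + 1)(3) = 16.5 m
12–15 s: ½(1 + 11)(3) = 18 m
Net displacement = 24.5 m

24.5 m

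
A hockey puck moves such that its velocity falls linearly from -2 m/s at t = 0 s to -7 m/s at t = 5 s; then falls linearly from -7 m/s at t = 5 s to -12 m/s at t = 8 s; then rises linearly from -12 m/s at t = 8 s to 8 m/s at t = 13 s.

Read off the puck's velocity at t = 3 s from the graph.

On 0–5 s the graph is linear from -2 to -7 m/s: v(3) = -2 + (-7 − -2)·(3 − 0)/(5 − 0) = -5 m/s.

-5 m/s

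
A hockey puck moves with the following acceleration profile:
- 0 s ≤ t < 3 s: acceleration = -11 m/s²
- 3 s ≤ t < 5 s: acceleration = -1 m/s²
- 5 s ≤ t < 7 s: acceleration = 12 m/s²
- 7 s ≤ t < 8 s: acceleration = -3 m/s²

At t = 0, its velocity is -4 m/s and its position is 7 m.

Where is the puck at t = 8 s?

On each constant-a segment, Δv = aΔt and Δx = v₀Δt + ½aΔt²; chain segment to segment.
0–3 s: v starts -4 m/s; Δx = -4·3 + ½·-11·3² = -61.5 m; v ends -37 m/s.
3–5 s: v starts -37 m/s; Δx = -37·2 + ½·-1·2² = -76 m; v ends -39 m/s.
5–7 s: v starts -39 m/s; Δx = -39·2 + ½·12·2² = -54 m; v ends -15 m/s.
7–8 s: v starts -15 m/s; Δx = -15·1 + ½·-3·1² = -16.5 m; v ends -18 m/s.
x(8) = 7 + Σ Δx = -201 m.

-201 m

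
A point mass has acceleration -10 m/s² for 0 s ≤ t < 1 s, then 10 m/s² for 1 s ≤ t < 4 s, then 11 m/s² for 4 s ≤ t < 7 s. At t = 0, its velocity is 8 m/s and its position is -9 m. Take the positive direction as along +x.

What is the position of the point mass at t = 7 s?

166.5 m

On each constant-a segment, Δv = aΔt and Δx = v₀Δt + ½aΔt²; chain segment to segment.
0–1 s: v starts 8 m/s; Δx = 8·1 + ½·-10·1² = 3 m; v ends -2 m/s.
1–4 s: v starts -2 m/s; Δx = -2·3 + ½·10·3² = 39 m; v ends 28 m/s.
4–7 s: v starts 28 m/s; Δx = 28·3 + ½·11·3² = 133.5 m; v ends 61 m/s.
x(7) = -9 + Σ Δx = 166.5 m.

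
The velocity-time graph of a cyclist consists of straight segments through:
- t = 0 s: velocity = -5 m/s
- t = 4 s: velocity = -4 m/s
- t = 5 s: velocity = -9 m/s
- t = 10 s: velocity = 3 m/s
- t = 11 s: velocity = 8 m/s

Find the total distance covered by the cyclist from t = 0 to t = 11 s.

Distance (not displacement) is the total path length: add the absolute areas under v-t.
0–4 s: |½(-5 + -4)(4)| = 18 m
4–5 s: |½(-4 + -9)(1)| = 6.5 m
5–10 s: v = 0 at t = 8.75 s; triangle areas 16.875 + 1.875 = 18.75 m
10–11 s: |½(3 + 8)(1)| = 5.5 m
Total distance = 48.75 m

48.75 m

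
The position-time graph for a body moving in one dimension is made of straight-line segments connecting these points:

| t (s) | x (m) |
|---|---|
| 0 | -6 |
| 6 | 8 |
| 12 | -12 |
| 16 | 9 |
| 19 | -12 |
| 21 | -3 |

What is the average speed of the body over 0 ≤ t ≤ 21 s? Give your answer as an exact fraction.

85/21 m/s

Average speed = (total path length)/(elapsed time); on a piecewise-linear x-t graph the path length is Σ|Δx|.
0–6 s: |Δx| = |8 − -6| = 14 m
6–12 s: |Δx| = |-12 − 8| = 20 m
12–16 s: |Δx| = |9 − -12| = 21 m
16–19 s: |Δx| = |-12 − 9| = 21 m
19–21 s: |Δx| = |-3 − -12| = 9 m
Total path = 85 m; average speed = 85/21 = 85/21 m/s.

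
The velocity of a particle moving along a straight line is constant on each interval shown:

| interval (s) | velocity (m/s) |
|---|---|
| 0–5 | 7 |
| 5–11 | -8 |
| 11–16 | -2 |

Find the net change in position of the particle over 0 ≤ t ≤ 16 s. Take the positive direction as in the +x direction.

-23 m

Displacement is the signed area under the v-t curve.
0–5 s: 7 × 5 = 35 m
5–11 s: -8 × 6 = -48 m
11–16 s: -2 × 5 = -10 m
Net displacement = -23 m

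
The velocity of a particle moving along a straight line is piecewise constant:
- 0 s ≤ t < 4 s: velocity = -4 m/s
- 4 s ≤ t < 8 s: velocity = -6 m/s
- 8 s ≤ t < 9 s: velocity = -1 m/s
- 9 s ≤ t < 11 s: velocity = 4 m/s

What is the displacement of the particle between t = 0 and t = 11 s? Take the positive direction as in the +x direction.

-33 m

Net displacement equals the area under the velocity-time graph (areas below the axis count negative).
0–4 s: -4 × 4 = -16 m
4–8 s: -6 × 4 = -24 m
8–9 s: -1 × 1 = -1 m
9–11 s: 4 × 2 = 8 m
Net displacement = -33 m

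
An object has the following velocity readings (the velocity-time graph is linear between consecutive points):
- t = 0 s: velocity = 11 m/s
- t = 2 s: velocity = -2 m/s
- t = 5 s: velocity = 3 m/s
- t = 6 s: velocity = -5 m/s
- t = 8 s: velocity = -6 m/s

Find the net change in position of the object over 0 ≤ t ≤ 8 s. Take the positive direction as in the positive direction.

-1.5 m

Net displacement equals the area under the velocity-time graph (areas below the axis count negative).
0–2 s: ½(11 + -2)(2) = 9 m
2–5 s: ½(-2 + 3)(3) = 1.5 m
5–6 s: ½(3 + -5)(1) = -1 m
6–8 s: ½(-5 + -6)(2) = -11 m
Net displacement = -1.5 m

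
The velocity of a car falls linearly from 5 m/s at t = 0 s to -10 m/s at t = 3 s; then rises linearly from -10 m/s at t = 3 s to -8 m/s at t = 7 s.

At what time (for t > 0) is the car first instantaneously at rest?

v changes sign on 0–3 s (from 5 to -10); the graph is linear there, so v = 0 at t = 0 + (-5)·(3 − 0)/(-10 − 5) = 1 s.

t = 1 s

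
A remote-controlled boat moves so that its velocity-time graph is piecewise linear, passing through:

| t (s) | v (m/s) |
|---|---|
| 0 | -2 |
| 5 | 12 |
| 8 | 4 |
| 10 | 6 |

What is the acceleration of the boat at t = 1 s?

Acceleration is the slope of the v-t graph on 0–5 s: (12 − -2)/(5 − 0) = 2.8 m/s².

2.8 m/s²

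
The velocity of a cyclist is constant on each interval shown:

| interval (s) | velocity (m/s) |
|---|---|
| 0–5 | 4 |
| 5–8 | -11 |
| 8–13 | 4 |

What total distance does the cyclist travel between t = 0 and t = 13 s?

73 m

Distance (not displacement) is the total path length: add the absolute areas under v-t.
0–5 s: |4| × 5 = 20 m
5–8 s: |-11| × 3 = 33 m
8–13 s: |4| × 5 = 20 m
Total distance = 73 m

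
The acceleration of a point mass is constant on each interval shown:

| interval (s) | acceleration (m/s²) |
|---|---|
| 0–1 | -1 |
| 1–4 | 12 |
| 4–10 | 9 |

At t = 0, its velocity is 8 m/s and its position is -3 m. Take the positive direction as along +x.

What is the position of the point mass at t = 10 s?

On each constant-a segment, Δv = aΔt and Δx = v₀Δt + ½aΔt²; chain segment to segment.
0–1 s: v starts 8 m/s; Δx = 8·1 + ½·-1·1² = 7.5 m; v ends 7 m/s.
1–4 s: v starts 7 m/s; Δx = 7·3 + ½·12·3² = 75 m; v ends 43 m/s.
4–10 s: v starts 43 m/s; Δx = 43·6 + ½·9·6² = 420 m; v ends 97 m/s.
x(10) = -3 + Σ Δx = 499.5 m.

499.5 m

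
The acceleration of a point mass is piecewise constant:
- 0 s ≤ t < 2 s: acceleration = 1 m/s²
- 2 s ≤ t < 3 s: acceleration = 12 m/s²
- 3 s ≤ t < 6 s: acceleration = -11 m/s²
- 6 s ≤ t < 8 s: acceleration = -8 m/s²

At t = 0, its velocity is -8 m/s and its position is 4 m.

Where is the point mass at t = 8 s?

On each constant-a segment, Δv = aΔt and Δx = v₀Δt + ½aΔt²; chain segment to segment.
0–2 s: v starts -8 m/s; Δx = -8·2 + ½·1·2² = -14 m; v ends -6 m/s.
2–3 s: v starts -6 m/s; Δx = -6·1 + ½·12·1² = 0 m; v ends 6 m/s.
3–6 s: v starts 6 m/s; Δx = 6·3 + ½·-11·3² = -31.5 m; v ends -27 m/s.
6–8 s: v starts -27 m/s; Δx = -27·2 + ½·-8·2² = -70 m; v ends -43 m/s.
x(8) = 4 + Σ Δx = -111.5 m.

-111.5 m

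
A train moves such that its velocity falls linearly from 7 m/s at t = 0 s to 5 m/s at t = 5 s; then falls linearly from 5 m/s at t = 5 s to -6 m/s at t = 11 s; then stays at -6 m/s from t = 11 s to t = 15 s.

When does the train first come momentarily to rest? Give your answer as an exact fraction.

v changes sign on 5–11 s (from 5 to -6); the graph is linear there, so v = 0 at t = 5 + (-5)·(11 − 5)/(-6 − 5) = 85/11 s.

t = 85/11 s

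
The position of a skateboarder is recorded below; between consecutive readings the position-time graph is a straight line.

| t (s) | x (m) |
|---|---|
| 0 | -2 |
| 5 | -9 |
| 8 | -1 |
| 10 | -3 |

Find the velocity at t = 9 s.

-1 m/s

Velocity is the slope of the x-t graph on 8–10 s: (-3 − -1)/(10 − 8) = -1 m/s.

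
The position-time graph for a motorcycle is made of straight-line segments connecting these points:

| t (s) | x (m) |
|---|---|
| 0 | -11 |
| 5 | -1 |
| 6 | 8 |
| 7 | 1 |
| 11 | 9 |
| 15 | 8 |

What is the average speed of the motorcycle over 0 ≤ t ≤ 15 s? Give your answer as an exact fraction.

Average speed = (total path length)/(elapsed time); on a piecewise-linear x-t graph the path length is Σ|Δx|.
0–5 s: |Δx| = |-1 − -11| = 10 m
5–6 s: |Δx| = |8 − -1| = 9 m
6–7 s: |Δx| = |1 − 8| = 7 m
7–11 s: |Δx| = |9 − 1| = 8 m
11–15 s: |Δx| = |8 − 9| = 1 m
Total path = 35 m; average speed = 35/15 = 7/3 m/s.

7/3 m/s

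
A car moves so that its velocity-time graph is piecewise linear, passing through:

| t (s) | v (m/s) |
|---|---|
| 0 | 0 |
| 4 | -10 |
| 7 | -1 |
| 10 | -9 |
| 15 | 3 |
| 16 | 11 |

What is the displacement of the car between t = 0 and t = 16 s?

-59.5 m

Displacement is the signed area under the v-t curve.
0–4 s: ½(0 + -10)(4) = -20 m
4–7 s: ½(-10 + -1)(3) = -16.5 m
7–10 s: ½(-1 + -9)(3) = -15 m
10–15 s: ½(-9 + 3)(5) = -15 m
15–16 s: ½(3 + 11)(1) = 7 m
Net displacement = -59.5 m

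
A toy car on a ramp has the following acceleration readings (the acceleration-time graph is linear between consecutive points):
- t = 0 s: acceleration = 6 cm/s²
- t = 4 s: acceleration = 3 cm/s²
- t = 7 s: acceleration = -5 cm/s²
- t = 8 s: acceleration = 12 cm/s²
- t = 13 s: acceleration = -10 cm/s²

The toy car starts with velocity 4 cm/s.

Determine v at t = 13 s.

27.5 cm/s

Δv equals the area under the a-t graph; then v = v₀ + Δv.
0–4 s: ½(6 + 3)(4) = 18 cm/s
4–7 s: ½(3 + -5)(3) = -3 cm/s
7–8 s: ½(-5 + 12)(1) = 3.5 cm/s
8–13 s: ½(12 + -10)(5) = 5 cm/s
Δv = 23.5 cm/s, so v(13) = 4 + (23.5) = 27.5 cm/s.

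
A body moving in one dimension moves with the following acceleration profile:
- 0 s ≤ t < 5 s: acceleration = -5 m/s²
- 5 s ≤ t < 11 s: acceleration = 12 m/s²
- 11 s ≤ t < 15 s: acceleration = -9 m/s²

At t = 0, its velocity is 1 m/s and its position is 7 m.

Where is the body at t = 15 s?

141.5 m

On each constant-a segment, Δv = aΔt and Δx = v₀Δt + ½aΔt²; chain segment to segment.
0–5 s: v starts 1 m/s; Δx = 1·5 + ½·-5·5² = -57.5 m; v ends -24 m/s.
5–11 s: v starts -24 m/s; Δx = -24·6 + ½·12·6² = 72 m; v ends 48 m/s.
11–15 s: v starts 48 m/s; Δx = 48·4 + ½·-9·4² = 120 m; v ends 12 m/s.
x(15) = 7 + Σ Δx = 141.5 m.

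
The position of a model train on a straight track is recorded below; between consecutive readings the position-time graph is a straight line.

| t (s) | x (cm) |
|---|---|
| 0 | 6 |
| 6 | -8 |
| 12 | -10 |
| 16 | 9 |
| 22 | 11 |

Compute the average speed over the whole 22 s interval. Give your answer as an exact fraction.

37/22 cm/s

Average speed = (total path length)/(elapsed time); on a piecewise-linear x-t graph the path length is Σ|Δx|.
0–6 s: |Δx| = |-8 − 6| = 14 cm
6–12 s: |Δx| = |-10 − -8| = 2 cm
12–16 s: |Δx| = |9 − -10| = 19 cm
16–22 s: |Δx| = |11 − 9| = 2 cm
Total path = 37 cm; average speed = 37/22 = 37/22 cm/s.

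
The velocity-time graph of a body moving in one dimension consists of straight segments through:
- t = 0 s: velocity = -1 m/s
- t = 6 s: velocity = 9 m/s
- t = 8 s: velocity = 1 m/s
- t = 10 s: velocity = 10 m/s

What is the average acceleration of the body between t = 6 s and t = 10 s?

Average acceleration = Δv/Δt = (10 − 9)/(10 − 6) = 0.25 m/s².

0.25 m/s²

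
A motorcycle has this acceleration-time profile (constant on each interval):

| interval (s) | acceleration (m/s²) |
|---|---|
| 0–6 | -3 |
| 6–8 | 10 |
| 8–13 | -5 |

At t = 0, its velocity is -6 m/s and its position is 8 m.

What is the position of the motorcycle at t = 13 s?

-192.5 m

On each constant-a segment, Δv = aΔt and Δx = v₀Δt + ½aΔt²; chain segment to segment.
0–6 s: v starts -6 m/s; Δx = -6·6 + ½·-3·6² = -90 m; v ends -24 m/s.
6–8 s: v starts -24 m/s; Δx = -24·2 + ½·10·2² = -28 m; v ends -4 m/s.
8–13 s: v starts -4 m/s; Δx = -4·5 + ½·-5·5² = -82.5 m; v ends -29 m/s.
x(13) = 8 + Σ Δx = -192.5 m.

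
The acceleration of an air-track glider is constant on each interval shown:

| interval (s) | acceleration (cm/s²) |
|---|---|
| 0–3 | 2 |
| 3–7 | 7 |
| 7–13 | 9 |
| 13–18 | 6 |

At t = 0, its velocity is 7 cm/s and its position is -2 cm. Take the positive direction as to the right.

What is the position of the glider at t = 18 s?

1094 cm

On each constant-a segment, Δv = aΔt and Δx = v₀Δt + ½aΔt²; chain segment to segment.
0–3 s: v starts 7 cm/s; Δx = 7·3 + ½·2·3² = 30 cm; v ends 13 cm/s.
3–7 s: v starts 13 cm/s; Δx = 13·4 + ½·7·4² = 108 cm; v ends 41 cm/s.
7–13 s: v starts 41 cm/s; Δx = 41·6 + ½·9·6² = 408 cm; v ends 95 cm/s.
13–18 s: v starts 95 cm/s; Δx = 95·5 + ½·6·5² = 550 cm; v ends 125 cm/s.
x(18) = -2 + Σ Δx = 1094 cm.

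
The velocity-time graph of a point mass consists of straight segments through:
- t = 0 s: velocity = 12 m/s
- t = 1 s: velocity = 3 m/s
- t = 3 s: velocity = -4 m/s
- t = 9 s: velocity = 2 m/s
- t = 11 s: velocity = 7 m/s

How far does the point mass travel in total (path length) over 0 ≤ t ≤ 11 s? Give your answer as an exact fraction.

Distance (not displacement) is the total path length: add the absolute areas under v-t.
0–1 s: |½(12 + 3)(1)| = 7.5 m
1–3 s: v = 0 at t = 13/7 s; triangle areas 9/7 + 16/7 = 25/7 m
3–9 s: v = 0 at t = 7 s; triangle areas 8 + 2 = 10 m
9–11 s: |½(2 + 7)(2)| = 9 m
Total distance = 421/14 m

421/14 m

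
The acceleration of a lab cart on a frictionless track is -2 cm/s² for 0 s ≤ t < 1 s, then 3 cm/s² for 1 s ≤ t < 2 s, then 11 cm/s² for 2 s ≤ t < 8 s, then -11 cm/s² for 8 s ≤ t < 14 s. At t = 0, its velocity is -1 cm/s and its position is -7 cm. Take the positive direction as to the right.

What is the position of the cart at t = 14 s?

On each constant-a segment, Δv = aΔt and Δx = v₀Δt + ½aΔt²; chain segment to segment.
0–1 s: v starts -1 cm/s; Δx = -1·1 + ½·-2·1² = -2 cm; v ends -3 cm/s.
1–2 s: v starts -3 cm/s; Δx = -3·1 + ½·3·1² = -1.5 cm; v ends 0 cm/s.
2–8 s: v starts 0 cm/s; Δx = 0·6 + ½·11·6² = 198 cm; v ends 66 cm/s.
8–14 s: v starts 66 cm/s; Δx = 66·6 + ½·-11·6² = 198 cm; v ends 0 cm/s.
x(14) = -7 + Σ Δx = 385.5 cm.

385.5 cm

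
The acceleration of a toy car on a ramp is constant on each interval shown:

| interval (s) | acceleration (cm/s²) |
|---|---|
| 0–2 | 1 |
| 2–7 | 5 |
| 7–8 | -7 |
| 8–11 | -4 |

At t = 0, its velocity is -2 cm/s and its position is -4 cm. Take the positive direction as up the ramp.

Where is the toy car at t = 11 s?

114 cm

On each constant-a segment, Δv = aΔt and Δx = v₀Δt + ½aΔt²; chain segment to segment.
0–2 s: v starts -2 cm/s; Δx = -2·2 + ½·1·2² = -2 cm; v ends 0 cm/s.
2–7 s: v starts 0 cm/s; Δx = 0·5 + ½·5·5² = 62.5 cm; v ends 25 cm/s.
7–8 s: v starts 25 cm/s; Δx = 25·1 + ½·-7·1² = 21.5 cm; v ends 18 cm/s.
8–11 s: v starts 18 cm/s; Δx = 18·3 + ½·-4·3² = 36 cm; v ends 6 cm/s.
x(11) = -4 + Σ Δx = 114 cm.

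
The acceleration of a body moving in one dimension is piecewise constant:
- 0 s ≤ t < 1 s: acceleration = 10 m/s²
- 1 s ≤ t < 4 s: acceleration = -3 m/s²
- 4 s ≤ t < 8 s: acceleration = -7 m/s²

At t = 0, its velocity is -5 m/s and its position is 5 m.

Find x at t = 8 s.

On each constant-a segment, Δv = aΔt and Δx = v₀Δt + ½aΔt²; chain segment to segment.
0–1 s: v starts -5 m/s; Δx = -5·1 + ½·10·1² = 0 m; v ends 5 m/s.
1–4 s: v starts 5 m/s; Δx = 5·3 + ½·-3·3² = 1.5 m; v ends -4 m/s.
4–8 s: v starts -4 m/s; Δx = -4·4 + ½·-7·4² = -72 m; v ends -32 m/s.
x(8) = 5 + Σ Δx = -65.5 m.

-65.5 m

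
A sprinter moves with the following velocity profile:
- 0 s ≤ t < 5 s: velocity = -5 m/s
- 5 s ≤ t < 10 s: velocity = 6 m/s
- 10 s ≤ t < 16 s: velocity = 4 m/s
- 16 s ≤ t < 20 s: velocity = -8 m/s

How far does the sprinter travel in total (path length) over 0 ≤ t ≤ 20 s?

Distance (not displacement) is the total path length: add the absolute areas under v-t.
0–5 s: |-5| × 5 = 25 m
5–10 s: |6| × 5 = 30 m
10–16 s: |4| × 6 = 24 m
16–20 s: |-8| × 4 = 32 m
Total distance = 111 m

111 m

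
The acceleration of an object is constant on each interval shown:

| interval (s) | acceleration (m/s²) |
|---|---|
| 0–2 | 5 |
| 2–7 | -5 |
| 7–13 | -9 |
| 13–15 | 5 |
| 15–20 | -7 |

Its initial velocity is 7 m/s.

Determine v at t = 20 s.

Δv equals the area under the a-t graph; then v = v₀ + Δv.
0–2 s: 5 × 2 = 10 m/s
2–7 s: -5 × 5 = -25 m/s
7–13 s: -9 × 6 = -54 m/s
13–15 s: 5 × 2 = 10 m/s
15–20 s: -7 × 5 = -35 m/s
Δv = -94 m/s, so v(20) = 7 + (-94) = -87 m/s.

-87 m/s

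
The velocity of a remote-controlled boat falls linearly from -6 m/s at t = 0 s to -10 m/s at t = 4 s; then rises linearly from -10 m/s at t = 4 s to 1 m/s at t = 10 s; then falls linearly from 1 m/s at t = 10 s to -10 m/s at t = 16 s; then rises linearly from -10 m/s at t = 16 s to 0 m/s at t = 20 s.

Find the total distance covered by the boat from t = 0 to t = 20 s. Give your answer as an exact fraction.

Distance (not displacement) is the total path length: add the absolute areas under v-t.
0–4 s: |½(-6 + -10)(4)| = 32 m
4–10 s: v = 0 at t = 104/11 s; triangle areas 300/11 + 3/11 = 303/11 m
10–16 s: v = 0 at t = 116/11 s; triangle areas 3/11 + 300/11 = 303/11 m
16–20 s: |½(-10 + 0)(4)| = 20 m
Total distance = 1178/11 m

1178/11 m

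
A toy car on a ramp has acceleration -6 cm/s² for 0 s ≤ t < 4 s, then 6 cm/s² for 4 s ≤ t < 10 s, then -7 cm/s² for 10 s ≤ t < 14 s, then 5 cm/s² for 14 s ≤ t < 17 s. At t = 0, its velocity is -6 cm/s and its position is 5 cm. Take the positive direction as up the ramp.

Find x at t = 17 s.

-214.5 cm

On each constant-a segment, Δv = aΔt and Δx = v₀Δt + ½aΔt²; chain segment to segment.
0–4 s: v starts -6 cm/s; Δx = -6·4 + ½·-6·4² = -72 cm; v ends -30 cm/s.
4–10 s: v starts -30 cm/s; Δx = -30·6 + ½·6·6² = -72 cm; v ends 6 cm/s.
10–14 s: v starts 6 cm/s; Δx = 6·4 + ½·-7·4² = -32 cm; v ends -22 cm/s.
14–17 s: v starts -22 cm/s; Δx = -22·3 + ½·5·3² = -43.5 cm; v ends -7 cm/s.
x(17) = 5 + Σ Δx = -214.5 cm.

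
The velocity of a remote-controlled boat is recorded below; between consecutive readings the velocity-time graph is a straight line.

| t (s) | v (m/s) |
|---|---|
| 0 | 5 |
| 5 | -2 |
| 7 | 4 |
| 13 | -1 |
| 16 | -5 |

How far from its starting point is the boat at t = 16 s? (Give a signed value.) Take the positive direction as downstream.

9.5 m

Net displacement equals the area under the velocity-time graph (areas below the axis count negative).
0–5 s: ½(5 + -2)(5) = 7.5 m
5–7 s: ½(-2 + 4)(2) = 2 m
7–13 s: ½(4 + -1)(6) = 9 m
13–16 s: ½(-1 + -5)(3) = -9 m
Net displacement = 9.5 m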